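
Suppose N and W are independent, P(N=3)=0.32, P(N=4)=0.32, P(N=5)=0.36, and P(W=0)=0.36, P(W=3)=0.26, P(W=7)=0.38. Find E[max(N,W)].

5.1648

E[max(N,W)] = Σ_n Σ_w max(n,w) · P(N=n)P(W=w)
 = 3·0.1152 + 3·0.0832 + 7·0.1216 + 4·0.1152 + 4·0.0832 + 7·0.1216 + 5·0.1296 + 5·0.0936 + 7·0.1368
 = 0.3456 + 0.2496 + 0.8512 + 0.4608 + 0.3328 + 0.8512 + 0.648 + 0.468 + 0.9576
 = 5.1648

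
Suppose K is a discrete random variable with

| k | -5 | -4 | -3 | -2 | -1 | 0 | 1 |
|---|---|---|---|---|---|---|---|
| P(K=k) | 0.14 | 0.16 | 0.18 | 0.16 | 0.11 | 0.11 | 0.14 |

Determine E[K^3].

-33.85

E[K^3] = Σ k^3·P(K=k)
 = (-125)·0.14 + (-64)·0.16 + (-27)·0.18 + (-8)·0.16 + (-1)·0.11 + 0·0.11 + 1·0.14
 = (-17.5) + (-10.24) + (-4.86) + (-1.28) + (-0.11) + 0 + 0.14
 = -33.85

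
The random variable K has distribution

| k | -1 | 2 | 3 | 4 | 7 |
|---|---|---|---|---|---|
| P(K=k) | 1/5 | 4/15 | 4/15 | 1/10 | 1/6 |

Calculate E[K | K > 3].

5.875

P(K > 3) = 1/10 + 1/6 = 4/15.
E[K | K > 3] = [4·1/10 + 7·1/6] / (4/15)
 = 47/30 / (4/15)
 = 47/8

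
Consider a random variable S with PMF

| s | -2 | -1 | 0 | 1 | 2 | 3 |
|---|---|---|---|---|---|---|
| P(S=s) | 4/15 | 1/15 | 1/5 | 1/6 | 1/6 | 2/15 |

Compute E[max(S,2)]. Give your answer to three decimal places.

2.133

E[max(S,2)] = Σ max(s,2)·P(S=s)
 = 2·4/15 + 2·1/15 + 2·1/5 + 2·1/6 + 2·1/6 + 3·2/15
 = 8/15 + 2/15 + 2/5 + 1/3 + 1/3 + 2/5
 = 32/15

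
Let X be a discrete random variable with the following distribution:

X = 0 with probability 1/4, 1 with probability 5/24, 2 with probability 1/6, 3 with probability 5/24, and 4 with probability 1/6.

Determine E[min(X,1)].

0.75

E[min(X,1)] = Σ min(x,1)·P(X=x)
 = 0·1/4 + 1·5/24 + 1·1/6 + 1·5/24 + 1·1/6
 = 0 + 5/24 + 1/6 + 5/24 + 1/6
 = 3/4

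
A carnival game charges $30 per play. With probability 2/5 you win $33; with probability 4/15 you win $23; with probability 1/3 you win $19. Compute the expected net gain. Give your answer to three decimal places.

-4.333

E[payout] = 33·2/5 + 23·4/15 + 19·1/3
 = 66/5 + 92/15 + 19/3
 = 77/3
Net = 77/3 - 30 = -13/3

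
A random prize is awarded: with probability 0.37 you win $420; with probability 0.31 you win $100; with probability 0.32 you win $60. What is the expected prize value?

E[payout] = 420·0.37 + 100·0.31 + 60·0.32
 = 155.4 + 31 + 19.2
 = 205.6

205.6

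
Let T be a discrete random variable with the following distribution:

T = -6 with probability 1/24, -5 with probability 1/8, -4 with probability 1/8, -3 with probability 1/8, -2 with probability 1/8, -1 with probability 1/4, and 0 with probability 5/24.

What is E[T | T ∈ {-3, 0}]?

-1.125

P(T ∈ {-3, 0}) = 1/8 + 5/24 = 1/3.
E[T | T ∈ {-3, 0}] = [(-3)·1/8 + 0·5/24] / (1/3)
 = -3/8 / (1/3)
 = -9/8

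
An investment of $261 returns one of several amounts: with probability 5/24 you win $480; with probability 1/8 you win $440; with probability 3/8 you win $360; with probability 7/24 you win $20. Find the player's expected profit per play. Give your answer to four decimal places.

34.8333

E[payout] = 480·5/24 + 440·1/8 + 360·3/8 + 20·7/24
 = 100 + 55 + 135 + 35/6
 = 1775/6
Net = 1775/6 - 261 = 209/6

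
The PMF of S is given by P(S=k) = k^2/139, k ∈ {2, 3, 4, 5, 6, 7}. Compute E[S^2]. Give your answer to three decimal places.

33.633

E[S^2] = Σ s^2·P(S=s)
 = 4·4/139 + 9·9/139 + 16·16/139 + 25·25/139 + 36·36/139 + 49·49/139
 = 16/139 + 81/139 + 256/139 + 625/139 + 1296/139 + 2401/139
 = 4675/139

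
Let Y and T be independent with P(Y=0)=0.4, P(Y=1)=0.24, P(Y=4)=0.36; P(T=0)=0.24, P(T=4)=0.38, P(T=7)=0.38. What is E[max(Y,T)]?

4.5832

E[max(Y,T)] = Σ_y Σ_t max(y,t) · P(Y=y)P(T=t)
 = 0·0.096 + 4·0.152 + 7·0.152 + 1·0.0576 + 4·0.0912 + 7·0.0912 + 4·0.0864 + 4·0.1368 + 7·0.1368
 = 0 + 0.608 + 1.064 + 0.0576 + 0.3648 + 0.6384 + 0.3456 + 0.5472 + 0.9576
 = 4.5832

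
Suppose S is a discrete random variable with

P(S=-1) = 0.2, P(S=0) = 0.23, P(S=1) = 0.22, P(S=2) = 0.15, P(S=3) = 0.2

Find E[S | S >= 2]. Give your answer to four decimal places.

2.5714

P(S >= 2) = 0.15 + 0.2 = 0.35.
E[S | S >= 2] = [2·0.15 + 3·0.2] / 0.35
 = 0.9 / 0.35
 = 18/7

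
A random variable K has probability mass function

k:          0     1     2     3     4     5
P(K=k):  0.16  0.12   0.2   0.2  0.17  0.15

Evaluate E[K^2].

E[K^2] = Σ k^2·P(K=k)
 = 0·0.16 + 1·0.12 + 4·0.2 + 9·0.2 + 16·0.17 + 25·0.15
 = 0 + 0.12 + 0.8 + 1.8 + 2.72 + 3.75
 = 9.19

9.19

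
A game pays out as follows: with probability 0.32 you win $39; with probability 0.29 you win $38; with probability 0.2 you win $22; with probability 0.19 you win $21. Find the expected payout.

E[payout] = 39·0.32 + 38·0.29 + 22·0.2 + 21·0.19
 = 12.48 + 11.02 + 4.4 + 3.99
 = 31.89

31.89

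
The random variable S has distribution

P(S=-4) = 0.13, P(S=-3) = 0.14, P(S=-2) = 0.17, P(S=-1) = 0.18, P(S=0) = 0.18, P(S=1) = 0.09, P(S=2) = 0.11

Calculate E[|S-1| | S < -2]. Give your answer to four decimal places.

P(S < -2) = 0.13 + 0.14 = 0.27.
E[|S-1| | S < -2] = [5·0.13 + 4·0.14] / 0.27
 = 1.21 / 0.27
 = 121/27

4.4815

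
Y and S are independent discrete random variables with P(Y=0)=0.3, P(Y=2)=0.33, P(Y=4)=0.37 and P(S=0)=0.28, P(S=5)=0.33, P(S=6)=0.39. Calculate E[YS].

8.5386

E[YS] = Σ_y Σ_s ys · P(Y=y)P(S=s)
 = 0·0.084 + 0·0.099 + 0·0.117 + 0·0.0924 + 10·0.1089 + 12·0.1287 + 0·0.1036 + 20·0.1221 + 24·0.1443
 = 0 + 0 + 0 + 0 + 1.089 + 1.5444 + 0 + 2.442 + 3.4632
 = 8.5386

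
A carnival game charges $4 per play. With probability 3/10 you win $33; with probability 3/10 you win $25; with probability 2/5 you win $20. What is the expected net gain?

21.4

E[payout] = 33·3/10 + 25·3/10 + 20·2/5
 = 99/10 + 15/2 + 8
 = 127/5
Net = 127/5 - 4 = 107/5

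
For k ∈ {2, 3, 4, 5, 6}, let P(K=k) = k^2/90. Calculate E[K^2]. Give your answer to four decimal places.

E[K^2] = Σ k^2·P(K=k)
 = 4·2/45 + 9·1/10 + 16·8/45 + 25·5/18 + 36·2/5
 = 8/45 + 9/10 + 128/45 + 125/18 + 72/5
 = 379/15

25.2667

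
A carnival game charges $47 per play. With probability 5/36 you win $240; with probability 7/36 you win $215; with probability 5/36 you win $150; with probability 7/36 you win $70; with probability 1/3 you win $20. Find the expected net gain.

E[payout] = 240·5/36 + 215·7/36 + 150·5/36 + 70·7/36 + 20·1/3
 = 100/3 + 1505/36 + 125/6 + 245/18 + 20/3
 = 465/4
Net = 465/4 - 47 = 277/4

69.25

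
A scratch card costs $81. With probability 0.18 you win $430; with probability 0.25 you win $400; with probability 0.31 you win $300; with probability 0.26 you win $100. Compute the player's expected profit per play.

215.4

E[payout] = 430·0.18 + 400·0.25 + 300·0.31 + 100·0.26
 = 77.4 + 100 + 93 + 26
 = 296.4
Net = 296.4 - 81 = 215.4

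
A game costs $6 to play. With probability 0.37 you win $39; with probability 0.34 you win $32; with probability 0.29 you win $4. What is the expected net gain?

E[payout] = 39·0.37 + 32·0.34 + 4·0.29
 = 14.43 + 10.88 + 1.16
 = 26.47
Net = 26.47 - 6 = 20.47

20.47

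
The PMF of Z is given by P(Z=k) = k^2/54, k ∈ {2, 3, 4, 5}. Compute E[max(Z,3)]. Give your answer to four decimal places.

E[max(Z,3)] = Σ max(z,3)·P(Z=z)
 = 3·2/27 + 3·1/6 + 4·8/27 + 5·25/54
 = 2/9 + 1/2 + 32/27 + 125/54
 = 38/9

4.2222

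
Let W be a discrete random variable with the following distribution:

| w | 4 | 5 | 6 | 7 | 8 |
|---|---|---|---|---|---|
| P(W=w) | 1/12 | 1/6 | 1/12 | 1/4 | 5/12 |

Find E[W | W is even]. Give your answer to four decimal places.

7.1429

P(W is even) = 1/12 + 1/12 + 5/12 = 7/12.
E[W | W is even] = [4·1/12 + 6·1/12 + 8·5/12] / (7/12)
 = 25/6 / (7/12)
 = 50/7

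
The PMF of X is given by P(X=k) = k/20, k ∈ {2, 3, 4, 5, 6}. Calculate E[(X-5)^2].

2

E[(X-5)^2] = Σ (x-5)^2·P(X=x)
 = 9·1/10 + 4·3/20 + 1·1/5 + 0·1/4 + 1·3/10
 = 9/10 + 3/5 + 1/5 + 0 + 3/10
 = 2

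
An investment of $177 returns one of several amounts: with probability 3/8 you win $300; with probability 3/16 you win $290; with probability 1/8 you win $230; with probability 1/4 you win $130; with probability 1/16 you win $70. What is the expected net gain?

E[payout] = 300·3/8 + 290·3/16 + 230·1/8 + 130·1/4 + 70·1/16
 = 225/2 + 435/8 + 115/4 + 65/2 + 35/8
 = 465/2
Net = 465/2 - 177 = 111/2

55.5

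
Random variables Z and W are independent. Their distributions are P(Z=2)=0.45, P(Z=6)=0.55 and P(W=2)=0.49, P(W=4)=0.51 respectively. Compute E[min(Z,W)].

E[min(Z,W)] = Σ_z Σ_w min(z,w) · P(Z=z)P(W=w)
 = 2·0.2205 + 2·0.2295 + 2·0.2695 + 4·0.2805
 = 0.441 + 0.459 + 0.539 + 1.122
 = 2.561

2.561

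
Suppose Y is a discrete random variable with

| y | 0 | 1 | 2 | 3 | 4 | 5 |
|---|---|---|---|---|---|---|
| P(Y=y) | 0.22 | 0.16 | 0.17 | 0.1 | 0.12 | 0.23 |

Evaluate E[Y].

E[Y] = Σ y·P(Y=y)
 = 0·0.22 + 1·0.16 + 2·0.17 + 3·0.1 + 4·0.12 + 5·0.23
 = 0 + 0.16 + 0.34 + 0.3 + 0.48 + 1.15
 = 2.43

2.43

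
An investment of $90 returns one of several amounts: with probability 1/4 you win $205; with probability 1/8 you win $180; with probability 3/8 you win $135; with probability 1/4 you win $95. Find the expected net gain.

58.125

E[payout] = 205·1/4 + 180·1/8 + 135·3/8 + 95·1/4
 = 205/4 + 45/2 + 405/8 + 95/4
 = 1185/8
Net = 1185/8 - 90 = 465/8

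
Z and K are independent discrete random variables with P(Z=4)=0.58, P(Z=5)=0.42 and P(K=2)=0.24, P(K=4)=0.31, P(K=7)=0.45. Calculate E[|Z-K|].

1.872

E[|Z-K|] = Σ_z Σ_k |z-k| · P(Z=z)P(K=k)
 = 2·0.1392 + 0·0.1798 + 3·0.261 + 3·0.1008 + 1·0.1302 + 2·0.189
 = 0.2784 + 0 + 0.783 + 0.3024 + 0.1302 + 0.378
 = 1.872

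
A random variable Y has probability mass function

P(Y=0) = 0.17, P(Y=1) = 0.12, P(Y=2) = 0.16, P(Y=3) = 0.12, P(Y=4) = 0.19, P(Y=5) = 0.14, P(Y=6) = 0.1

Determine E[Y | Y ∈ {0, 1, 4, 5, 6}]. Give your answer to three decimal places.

P(Y ∈ {0, 1, 4, 5, 6}) = 0.17 + 0.12 + 0.19 + 0.14 + 0.1 = 0.72.
E[Y | Y ∈ {0, 1, 4, 5, 6}] = [0·0.17 + 1·0.12 + 4·0.19 + 5·0.14 + 6·0.1] / 0.72
 = 2.18 / 0.72
 = 109/36

3.028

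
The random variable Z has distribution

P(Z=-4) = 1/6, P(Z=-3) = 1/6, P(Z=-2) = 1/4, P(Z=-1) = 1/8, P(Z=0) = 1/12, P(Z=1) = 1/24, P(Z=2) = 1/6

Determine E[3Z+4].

E[3Z+4] = Σ (3z+4)·P(Z=z)
 = (-8)·1/6 + (-5)·1/6 + (-2)·1/4 + 1·1/8 + 4·1/12 + 7·1/24 + 10·1/6
 = (-4/3) + (-5/6) + (-1/2) + 1/8 + 1/3 + 7/24 + 5/3
 = -1/4

-0.25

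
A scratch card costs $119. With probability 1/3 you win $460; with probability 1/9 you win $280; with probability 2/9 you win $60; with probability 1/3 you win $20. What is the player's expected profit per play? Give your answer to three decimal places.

85.444

E[payout] = 460·1/3 + 280·1/9 + 60·2/9 + 20·1/3
 = 460/3 + 280/9 + 40/3 + 20/3
 = 1840/9
Net = 1840/9 - 119 = 769/9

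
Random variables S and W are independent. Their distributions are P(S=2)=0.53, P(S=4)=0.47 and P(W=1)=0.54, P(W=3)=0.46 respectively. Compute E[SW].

E[SW] = Σ_s Σ_w sw · P(S=s)P(W=w)
 = 2·0.2862 + 6·0.2438 + 4·0.2538 + 12·0.2162
 = 0.5724 + 1.4628 + 1.0152 + 2.5944
 = 5.6448

5.6448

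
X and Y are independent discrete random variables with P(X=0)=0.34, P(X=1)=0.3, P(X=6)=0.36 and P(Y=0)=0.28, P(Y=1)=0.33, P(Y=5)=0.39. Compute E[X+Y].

E[X+Y] = Σ_x Σ_y (x+y) · P(X=x)P(Y=y)
 = 0·0.0952 + 1·0.1122 + 5·0.1326 + 1·0.084 + 2·0.099 + 6·0.117 + 6·0.1008 + 7·0.1188 + 11·0.1404
 = 0 + 0.1122 + 0.663 + 0.084 + 0.198 + 0.702 + 0.6048 + 0.8316 + 1.5444
 = 4.74

4.74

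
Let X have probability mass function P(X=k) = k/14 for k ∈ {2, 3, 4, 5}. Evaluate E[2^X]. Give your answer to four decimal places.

18.2857

E[2^X] = Σ 2^x·P(X=x)
 = 4·1/7 + 8·3/14 + 16·2/7 + 32·5/14
 = 4/7 + 12/7 + 32/7 + 80/7
 = 128/7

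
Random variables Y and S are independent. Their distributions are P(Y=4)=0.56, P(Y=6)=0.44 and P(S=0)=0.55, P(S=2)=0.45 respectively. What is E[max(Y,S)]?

E[max(Y,S)] = Σ_y Σ_s max(y,s) · P(Y=y)P(S=s)
 = 4·0.308 + 4·0.252 + 6·0.242 + 6·0.198
 = 1.232 + 1.008 + 1.452 + 1.188
 = 4.88

4.88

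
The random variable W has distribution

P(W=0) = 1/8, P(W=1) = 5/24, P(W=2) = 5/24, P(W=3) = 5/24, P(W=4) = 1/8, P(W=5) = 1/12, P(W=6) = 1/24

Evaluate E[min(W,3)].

E[min(W,3)] = Σ min(w,3)·P(W=w)
 = 0·1/8 + 1·5/24 + 2·5/24 + 3·5/24 + 3·1/8 + 3·1/12 + 3·1/24
 = 0 + 5/24 + 5/12 + 5/8 + 3/8 + 1/4 + 1/8
 = 2

2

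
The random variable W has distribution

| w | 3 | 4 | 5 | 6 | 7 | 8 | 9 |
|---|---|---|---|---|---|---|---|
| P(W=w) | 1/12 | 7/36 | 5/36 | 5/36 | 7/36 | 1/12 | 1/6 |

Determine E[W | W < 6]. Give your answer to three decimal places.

P(W < 6) = 1/12 + 7/36 + 5/36 = 5/12.
E[W | W < 6] = [3·1/12 + 4·7/36 + 5·5/36] / (5/12)
 = 31/18 / (5/12)
 = 62/15

4.133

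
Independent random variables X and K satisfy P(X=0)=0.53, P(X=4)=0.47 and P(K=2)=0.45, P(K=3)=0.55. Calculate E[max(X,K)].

3.2315

E[max(X,K)] = Σ_x Σ_k max(x,k) · P(X=x)P(K=k)
 = 2·0.2385 + 3·0.2915 + 4·0.2115 + 4·0.2585
 = 0.477 + 0.8745 + 0.846 + 1.034
 = 3.2315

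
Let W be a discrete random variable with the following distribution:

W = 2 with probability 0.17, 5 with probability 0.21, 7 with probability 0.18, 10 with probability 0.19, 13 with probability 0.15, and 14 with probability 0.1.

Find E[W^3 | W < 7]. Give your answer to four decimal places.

P(W < 7) = 0.17 + 0.21 = 0.38.
E[W^3 | W < 7] = [8·0.17 + 125·0.21] / 0.38
 = 27.61 / 0.38
 = 2761/38

72.6579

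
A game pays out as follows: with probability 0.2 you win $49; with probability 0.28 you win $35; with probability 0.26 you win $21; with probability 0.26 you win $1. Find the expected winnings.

E[payout] = 49·0.2 + 35·0.28 + 21·0.26 + 1·0.26
 = 9.8 + 9.8 + 5.46 + 0.26
 = 25.32

25.32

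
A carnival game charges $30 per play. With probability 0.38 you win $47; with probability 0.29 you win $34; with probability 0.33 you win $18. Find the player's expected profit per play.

E[payout] = 47·0.38 + 34·0.29 + 18·0.33
 = 17.86 + 9.86 + 5.94
 = 33.66
Net = 33.66 - 30 = 3.66

3.66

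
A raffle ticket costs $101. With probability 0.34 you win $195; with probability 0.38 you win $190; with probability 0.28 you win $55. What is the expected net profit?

52.9

E[payout] = 195·0.34 + 190·0.38 + 55·0.28
 = 66.3 + 72.2 + 15.4
 = 153.9
Net = 153.9 - 101 = 52.9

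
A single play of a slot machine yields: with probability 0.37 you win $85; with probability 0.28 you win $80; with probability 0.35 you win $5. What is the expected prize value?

E[payout] = 85·0.37 + 80·0.28 + 5·0.35
 = 31.45 + 22.4 + 1.75
 = 55.6

55.6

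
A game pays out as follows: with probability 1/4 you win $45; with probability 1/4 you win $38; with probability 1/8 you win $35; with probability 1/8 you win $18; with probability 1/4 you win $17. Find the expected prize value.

E[payout] = 45·1/4 + 38·1/4 + 35·1/8 + 18·1/8 + 17·1/4
 = 45/4 + 19/2 + 35/8 + 9/4 + 17/4
 = 253/8

31.625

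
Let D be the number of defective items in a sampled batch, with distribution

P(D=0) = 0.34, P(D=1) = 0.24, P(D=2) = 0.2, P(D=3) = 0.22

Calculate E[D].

E[D] = Σ d·P(D=d)
 = 0·0.34 + 1·0.24 + 2·0.2 + 3·0.22
 = 0 + 0.24 + 0.4 + 0.66
 = 1.3

1.3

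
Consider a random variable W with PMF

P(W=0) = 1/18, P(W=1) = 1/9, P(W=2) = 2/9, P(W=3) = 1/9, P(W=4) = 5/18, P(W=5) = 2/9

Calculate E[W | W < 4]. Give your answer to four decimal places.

P(W < 4) = 1/18 + 1/9 + 2/9 + 1/9 = 1/2.
E[W | W < 4] = [0·1/18 + 1·1/9 + 2·2/9 + 3·1/9] / (1/2)
 = 8/9 / (1/2)
 = 16/9

1.7778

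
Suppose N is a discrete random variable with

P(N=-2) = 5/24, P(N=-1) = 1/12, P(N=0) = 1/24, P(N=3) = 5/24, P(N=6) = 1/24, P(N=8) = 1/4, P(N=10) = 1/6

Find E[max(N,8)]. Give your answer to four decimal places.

8.3333

E[max(N,8)] = Σ max(n,8)·P(N=n)
 = 8·5/24 + 8·1/12 + 8·1/24 + 8·5/24 + 8·1/24 + 8·1/4 + 10·1/6
 = 5/3 + 2/3 + 1/3 + 5/3 + 1/3 + 2 + 5/3
 = 25/3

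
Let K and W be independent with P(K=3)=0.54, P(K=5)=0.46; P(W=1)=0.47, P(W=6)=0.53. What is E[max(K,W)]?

E[max(K,W)] = Σ_k Σ_w max(k,w) · P(K=k)P(W=w)
 = 3·0.2538 + 6·0.2862 + 5·0.2162 + 6·0.2438
 = 0.7614 + 1.7172 + 1.081 + 1.4628
 = 5.0224

5.0224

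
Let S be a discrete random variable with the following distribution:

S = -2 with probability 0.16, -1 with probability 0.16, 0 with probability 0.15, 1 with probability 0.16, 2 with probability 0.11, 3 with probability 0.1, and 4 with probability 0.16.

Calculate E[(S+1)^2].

7.54

E[(S+1)^2] = Σ (s+1)^2·P(S=s)
 = 1·0.16 + 0·0.16 + 1·0.15 + 4·0.16 + 9·0.11 + 16·0.1 + 25·0.16
 = 0.16 + 0 + 0.15 + 0.64 + 0.99 + 1.6 + 4
 = 7.54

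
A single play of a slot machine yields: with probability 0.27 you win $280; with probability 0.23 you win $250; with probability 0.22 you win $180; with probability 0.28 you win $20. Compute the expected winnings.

178.3

E[payout] = 280·0.27 + 250·0.23 + 180·0.22 + 20·0.28
 = 75.6 + 57.5 + 39.6 + 5.6
 = 178.3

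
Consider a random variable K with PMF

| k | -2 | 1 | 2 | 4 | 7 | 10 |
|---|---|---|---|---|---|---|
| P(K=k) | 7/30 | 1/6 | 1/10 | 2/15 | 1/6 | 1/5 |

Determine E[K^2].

E[K^2] = Σ k^2·P(K=k)
 = 4·7/30 + 1·1/6 + 4·1/10 + 16·2/15 + 49·1/6 + 100·1/5
 = 14/15 + 1/6 + 2/5 + 32/15 + 49/6 + 20
 = 159/5

31.8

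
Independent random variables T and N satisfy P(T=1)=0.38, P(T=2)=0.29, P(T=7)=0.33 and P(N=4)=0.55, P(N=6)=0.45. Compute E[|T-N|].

E[|T-N|] = Σ_t Σ_n |t-n| · P(T=t)P(N=n)
 = 3·0.209 + 5·0.171 + 2·0.1595 + 4·0.1305 + 3·0.1815 + 1·0.1485
 = 0.627 + 0.855 + 0.319 + 0.522 + 0.5445 + 0.1485
 = 3.016

3.016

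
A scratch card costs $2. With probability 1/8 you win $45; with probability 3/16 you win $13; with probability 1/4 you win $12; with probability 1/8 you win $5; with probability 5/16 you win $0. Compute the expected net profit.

9.6875

E[payout] = 45·1/8 + 13·3/16 + 12·1/4 + 5·1/8 + 0·5/16
 = 45/8 + 39/16 + 3 + 5/8 + 0
 = 187/16
Net = 187/16 - 2 = 155/16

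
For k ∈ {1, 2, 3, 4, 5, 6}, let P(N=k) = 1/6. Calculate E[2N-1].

E[2N-1] = Σ (2n-1)·P(N=n)
 = 1·1/6 + 3·1/6 + 5·1/6 + 7·1/6 + 9·1/6 + 11·1/6
 = 1/6 + 1/2 + 5/6 + 7/6 + 3/2 + 11/6
 = 6

6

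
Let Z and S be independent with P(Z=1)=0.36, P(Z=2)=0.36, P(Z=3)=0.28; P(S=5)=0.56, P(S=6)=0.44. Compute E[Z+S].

E[Z+S] = Σ_z Σ_s (z+s) · P(Z=z)P(S=s)
 = 6·0.2016 + 7·0.1584 + 7·0.2016 + 8·0.1584 + 8·0.1568 + 9·0.1232
 = 1.2096 + 1.1088 + 1.4112 + 1.2672 + 1.2544 + 1.1088
 = 7.36

7.36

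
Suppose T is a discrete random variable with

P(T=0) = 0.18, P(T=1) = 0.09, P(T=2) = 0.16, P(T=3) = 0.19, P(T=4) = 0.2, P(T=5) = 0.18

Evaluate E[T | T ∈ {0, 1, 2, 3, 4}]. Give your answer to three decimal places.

P(T ∈ {0, 1, 2, 3, 4}) = 0.18 + 0.09 + 0.16 + 0.19 + 0.2 = 0.82.
E[T | T ∈ {0, 1, 2, 3, 4}] = [0·0.18 + 1·0.09 + 2·0.16 + 3·0.19 + 4·0.2] / 0.82
 = 1.78 / 0.82
 = 89/41

2.171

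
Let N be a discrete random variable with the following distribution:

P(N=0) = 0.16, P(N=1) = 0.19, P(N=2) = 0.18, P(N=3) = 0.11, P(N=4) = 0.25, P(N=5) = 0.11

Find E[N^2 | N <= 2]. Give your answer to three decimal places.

1.717

P(N <= 2) = 0.16 + 0.19 + 0.18 = 0.53.
E[N^2 | N <= 2] = [0·0.16 + 1·0.19 + 4·0.18] / 0.53
 = 0.91 / 0.53
 = 91/53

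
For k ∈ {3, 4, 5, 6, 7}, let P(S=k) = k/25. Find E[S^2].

31

E[S^2] = Σ s^2·P(S=s)
 = 9·3/25 + 16·4/25 + 25·1/5 + 36·6/25 + 49·7/25
 = 27/25 + 64/25 + 5 + 216/25 + 343/25
 = 31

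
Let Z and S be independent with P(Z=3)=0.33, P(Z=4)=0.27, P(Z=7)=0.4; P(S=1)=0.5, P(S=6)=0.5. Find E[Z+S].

8.37

E[Z+S] = Σ_z Σ_s (z+s) · P(Z=z)P(S=s)
 = 4·0.165 + 9·0.165 + 5·0.135 + 10·0.135 + 8·0.2 + 13·0.2
 = 0.66 + 1.485 + 0.675 + 1.35 + 1.6 + 2.6
 = 8.37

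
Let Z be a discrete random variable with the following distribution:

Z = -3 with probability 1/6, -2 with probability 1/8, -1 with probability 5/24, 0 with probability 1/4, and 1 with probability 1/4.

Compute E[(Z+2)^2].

E[(Z+2)^2] = Σ (z+2)^2·P(Z=z)
 = 1·1/6 + 0·1/8 + 1·5/24 + 4·1/4 + 9·1/4
 = 1/6 + 0 + 5/24 + 1 + 9/4
 = 29/8

3.625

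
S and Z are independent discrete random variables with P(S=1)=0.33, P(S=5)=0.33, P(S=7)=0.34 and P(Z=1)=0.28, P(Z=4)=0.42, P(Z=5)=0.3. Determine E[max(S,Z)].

5.1718

E[max(S,Z)] = Σ_s Σ_z max(s,z) · P(S=s)P(Z=z)
 = 1·0.0924 + 4·0.1386 + 5·0.099 + 5·0.0924 + 5·0.1386 + 5·0.099 + 7·0.0952 + 7·0.1428 + 7·0.102
 = 0.0924 + 0.5544 + 0.495 + 0.462 + 0.693 + 0.495 + 0.6664 + 0.9996 + 0.714
 = 5.1718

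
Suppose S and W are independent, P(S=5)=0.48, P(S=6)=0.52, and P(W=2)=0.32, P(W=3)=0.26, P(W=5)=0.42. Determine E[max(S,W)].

E[max(S,W)] = Σ_s Σ_w max(s,w) · P(S=s)P(W=w)
 = 5·0.1536 + 5·0.1248 + 5·0.2016 + 6·0.1664 + 6·0.1352 + 6·0.2184
 = 0.768 + 0.624 + 1.008 + 0.9984 + 0.8112 + 1.3104
 = 5.52

5.52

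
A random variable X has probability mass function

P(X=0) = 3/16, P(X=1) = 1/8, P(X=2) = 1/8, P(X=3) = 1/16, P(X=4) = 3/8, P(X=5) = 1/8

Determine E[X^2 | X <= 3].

P(X <= 3) = 3/16 + 1/8 + 1/8 + 1/16 = 1/2.
E[X^2 | X <= 3] = [0·3/16 + 1·1/8 + 4·1/8 + 9·1/16] / (1/2)
 = 19/16 / (1/2)
 = 19/8

2.375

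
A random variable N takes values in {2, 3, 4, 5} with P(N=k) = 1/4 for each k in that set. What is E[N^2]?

13.5

E[N^2] = Σ n^2·P(N=n)
 = 4·1/4 + 9·1/4 + 16·1/4 + 25·1/4
 = 1 + 9/4 + 4 + 25/4
 = 27/2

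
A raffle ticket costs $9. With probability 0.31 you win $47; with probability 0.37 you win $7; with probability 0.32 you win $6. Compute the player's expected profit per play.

E[payout] = 47·0.31 + 7·0.37 + 6·0.32
 = 14.57 + 2.59 + 1.92
 = 19.08
Net = 19.08 - 9 = 10.08

10.08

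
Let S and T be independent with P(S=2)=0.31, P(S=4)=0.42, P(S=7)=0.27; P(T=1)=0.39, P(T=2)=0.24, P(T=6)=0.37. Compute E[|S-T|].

2.6392

E[|S-T|] = Σ_s Σ_t |s-t| · P(S=s)P(T=t)
 = 1·0.1209 + 0·0.0744 + 4·0.1147 + 3·0.1638 + 2·0.1008 + 2·0.1554 + 6·0.1053 + 5·0.0648 + 1·0.0999
 = 0.1209 + 0 + 0.4588 + 0.4914 + 0.2016 + 0.3108 + 0.6318 + 0.324 + 0.0999
 = 2.6392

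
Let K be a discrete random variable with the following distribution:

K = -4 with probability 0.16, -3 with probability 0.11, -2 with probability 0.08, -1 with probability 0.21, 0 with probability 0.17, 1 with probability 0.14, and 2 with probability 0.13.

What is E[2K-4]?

E[2K-4] = Σ (2k-4)·P(K=k)
 = (-12)·0.16 + (-10)·0.11 + (-8)·0.08 + (-6)·0.21 + (-4)·0.17 + (-2)·0.14 + 0·0.13
 = (-1.92) + (-1.1) + (-0.64) + (-1.26) + (-0.68) + (-0.28) + 0
 = -5.88

-5.88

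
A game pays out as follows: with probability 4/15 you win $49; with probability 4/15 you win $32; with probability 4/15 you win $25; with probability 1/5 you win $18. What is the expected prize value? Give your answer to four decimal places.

31.8667

E[payout] = 49·4/15 + 32·4/15 + 25·4/15 + 18·1/5
 = 196/15 + 128/15 + 20/3 + 18/5
 = 478/15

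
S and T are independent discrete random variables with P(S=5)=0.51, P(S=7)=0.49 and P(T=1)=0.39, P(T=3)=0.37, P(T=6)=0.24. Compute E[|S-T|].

E[|S-T|] = Σ_s Σ_t |s-t| · P(S=s)P(T=t)
 = 4·0.1989 + 2·0.1887 + 1·0.1224 + 6·0.1911 + 4·0.1813 + 1·0.1176
 = 0.7956 + 0.3774 + 0.1224 + 1.1466 + 0.7252 + 0.1176
 = 3.2848

3.2848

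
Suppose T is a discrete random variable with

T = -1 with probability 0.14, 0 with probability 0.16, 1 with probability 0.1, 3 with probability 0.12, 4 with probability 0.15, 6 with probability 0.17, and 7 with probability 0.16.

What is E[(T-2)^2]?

E[(T-2)^2] = Σ (t-2)^2·P(T=t)
 = 9·0.14 + 4·0.16 + 1·0.1 + 1·0.12 + 4·0.15 + 16·0.17 + 25·0.16
 = 1.26 + 0.64 + 0.1 + 0.12 + 0.6 + 2.72 + 4
 = 9.44

9.44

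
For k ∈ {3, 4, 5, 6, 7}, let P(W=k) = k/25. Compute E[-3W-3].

-19.2

E[-3W-3] = Σ (-3w-3)·P(W=w)
 = (-12)·3/25 + (-15)·4/25 + (-18)·1/5 + (-21)·6/25 + (-24)·7/25
 = (-36/25) + (-12/5) + (-18/5) + (-126/25) + (-168/25)
 = -96/5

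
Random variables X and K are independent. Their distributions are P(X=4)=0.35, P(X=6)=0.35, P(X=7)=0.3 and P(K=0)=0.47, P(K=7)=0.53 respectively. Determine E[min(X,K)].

2.968

E[min(X,K)] = Σ_x Σ_k min(x,k) · P(X=x)P(K=k)
 = 0·0.1645 + 4·0.1855 + 0·0.1645 + 6·0.1855 + 0·0.141 + 7·0.159
 = 0 + 0.742 + 0 + 1.113 + 0 + 1.113
 = 2.968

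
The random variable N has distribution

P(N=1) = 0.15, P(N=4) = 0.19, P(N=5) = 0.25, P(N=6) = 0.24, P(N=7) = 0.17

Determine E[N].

4.79

E[N] = Σ n·P(N=n)
 = 1·0.15 + 4·0.19 + 5·0.25 + 6·0.24 + 7·0.17
 = 0.15 + 0.76 + 1.25 + 1.44 + 1.19
 = 4.79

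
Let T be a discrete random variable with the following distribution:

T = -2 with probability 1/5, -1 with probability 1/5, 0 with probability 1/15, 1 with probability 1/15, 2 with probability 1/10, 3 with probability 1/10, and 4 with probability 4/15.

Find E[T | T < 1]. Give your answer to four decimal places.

P(T < 1) = 1/5 + 1/5 + 1/15 = 7/15.
E[T | T < 1] = [(-2)·1/5 + (-1)·1/5 + 0·1/15] / (7/15)
 = -3/5 / (7/15)
 = -9/7

-1.2857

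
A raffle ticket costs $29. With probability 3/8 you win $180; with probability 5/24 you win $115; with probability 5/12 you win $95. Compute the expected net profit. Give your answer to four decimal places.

102.0417

E[payout] = 180·3/8 + 115·5/24 + 95·5/12
 = 135/2 + 575/24 + 475/12
 = 3145/24
Net = 3145/24 - 29 = 2449/24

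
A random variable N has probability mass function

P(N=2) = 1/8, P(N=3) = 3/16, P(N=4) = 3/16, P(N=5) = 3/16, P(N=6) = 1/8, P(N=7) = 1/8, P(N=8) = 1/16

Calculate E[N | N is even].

P(N is even) = 1/8 + 3/16 + 1/8 + 1/16 = 1/2.
E[N | N is even] = [2·1/8 + 4·3/16 + 6·1/8 + 8·1/16] / (1/2)
 = 9/4 / (1/2)
 = 9/2

4.5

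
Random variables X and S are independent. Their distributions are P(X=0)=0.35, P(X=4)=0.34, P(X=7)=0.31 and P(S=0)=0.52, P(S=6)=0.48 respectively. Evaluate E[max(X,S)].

4.8644

E[max(X,S)] = Σ_x Σ_s max(x,s) · P(X=x)P(S=s)
 = 0·0.182 + 6·0.168 + 4·0.1768 + 6·0.1632 + 7·0.1612 + 7·0.1488
 = 0 + 1.008 + 0.7072 + 0.9792 + 1.1284 + 1.0416
 = 4.8644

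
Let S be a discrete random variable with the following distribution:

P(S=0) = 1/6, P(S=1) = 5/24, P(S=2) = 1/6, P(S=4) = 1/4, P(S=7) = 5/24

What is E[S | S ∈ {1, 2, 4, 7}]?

P(S ∈ {1, 2, 4, 7}) = 5/24 + 1/6 + 1/4 + 5/24 = 5/6.
E[S | S ∈ {1, 2, 4, 7}] = [1·5/24 + 2·1/6 + 4·1/4 + 7·5/24] / (5/6)
 = 3 / (5/6)
 = 18/5

3.6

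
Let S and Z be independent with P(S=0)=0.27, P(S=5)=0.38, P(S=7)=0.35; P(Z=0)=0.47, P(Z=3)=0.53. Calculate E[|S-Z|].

E[|S-Z|] = Σ_s Σ_z |s-z| · P(S=s)P(Z=z)
 = 0·0.1269 + 3·0.1431 + 5·0.1786 + 2·0.2014 + 7·0.1645 + 4·0.1855
 = 0 + 0.4293 + 0.893 + 0.4028 + 1.1515 + 0.742
 = 3.6186

3.6186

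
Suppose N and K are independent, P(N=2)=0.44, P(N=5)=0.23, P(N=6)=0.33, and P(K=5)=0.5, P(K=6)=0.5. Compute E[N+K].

E[N+K] = Σ_n Σ_k (n+k) · P(N=n)P(K=k)
 = 7·0.22 + 8·0.22 + 10·0.115 + 11·0.115 + 11·0.165 + 12·0.165
 = 1.54 + 1.76 + 1.15 + 1.265 + 1.815 + 1.98
 = 9.51

9.51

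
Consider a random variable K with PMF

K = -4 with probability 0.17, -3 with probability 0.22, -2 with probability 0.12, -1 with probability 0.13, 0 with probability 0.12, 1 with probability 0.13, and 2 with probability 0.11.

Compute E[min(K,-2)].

-2.56

E[min(K,-2)] = Σ min(k,-2)·P(K=k)
 = (-4)·0.17 + (-3)·0.22 + (-2)·0.12 + (-2)·0.13 + (-2)·0.12 + (-2)·0.13 + (-2)·0.11
 = (-0.68) + (-0.66) + (-0.24) + (-0.26) + (-0.24) + (-0.26) + (-0.22)
 = -2.56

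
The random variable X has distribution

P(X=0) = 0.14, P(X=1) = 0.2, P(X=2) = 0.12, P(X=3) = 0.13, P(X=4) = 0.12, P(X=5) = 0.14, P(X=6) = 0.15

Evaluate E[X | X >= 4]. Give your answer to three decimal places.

5.073

P(X >= 4) = 0.12 + 0.14 + 0.15 = 0.41.
E[X | X >= 4] = [4·0.12 + 5·0.14 + 6·0.15] / 0.41
 = 2.08 / 0.41
 = 208/41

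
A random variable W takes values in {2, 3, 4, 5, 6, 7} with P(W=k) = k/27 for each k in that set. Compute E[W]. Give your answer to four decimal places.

5.1481

E[W] = Σ w·P(W=w)
 = 2·2/27 + 3·1/9 + 4·4/27 + 5·5/27 + 6·2/9 + 7·7/27
 = 4/27 + 1/3 + 16/27 + 25/27 + 4/3 + 49/27
 = 139/27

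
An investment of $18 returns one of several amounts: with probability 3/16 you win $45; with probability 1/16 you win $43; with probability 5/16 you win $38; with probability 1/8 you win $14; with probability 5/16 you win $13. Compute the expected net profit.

10.8125

E[payout] = 45·3/16 + 43·1/16 + 38·5/16 + 14·1/8 + 13·5/16
 = 135/16 + 43/16 + 95/8 + 7/4 + 65/16
 = 461/16
Net = 461/16 - 18 = 173/16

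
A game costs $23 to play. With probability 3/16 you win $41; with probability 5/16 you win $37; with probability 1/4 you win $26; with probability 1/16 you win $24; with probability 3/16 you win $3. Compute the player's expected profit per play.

4.8125

E[payout] = 41·3/16 + 37·5/16 + 26·1/4 + 24·1/16 + 3·3/16
 = 123/16 + 185/16 + 13/2 + 3/2 + 9/16
 = 445/16
Net = 445/16 - 23 = 77/16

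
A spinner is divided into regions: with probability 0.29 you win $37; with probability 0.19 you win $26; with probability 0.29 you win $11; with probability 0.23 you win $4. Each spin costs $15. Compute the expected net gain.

E[payout] = 37·0.29 + 26·0.19 + 11·0.29 + 4·0.23
 = 10.73 + 4.94 + 3.19 + 0.92
 = 19.78
Net = 19.78 - 15 = 4.78

4.78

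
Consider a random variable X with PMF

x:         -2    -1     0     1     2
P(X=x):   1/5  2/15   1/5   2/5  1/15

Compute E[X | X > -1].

P(X > -1) = 1/5 + 2/5 + 1/15 = 2/3.
E[X | X > -1] = [0·1/5 + 1·2/5 + 2·1/15] / (2/3)
 = 8/15 / (2/3)
 = 4/5

0.8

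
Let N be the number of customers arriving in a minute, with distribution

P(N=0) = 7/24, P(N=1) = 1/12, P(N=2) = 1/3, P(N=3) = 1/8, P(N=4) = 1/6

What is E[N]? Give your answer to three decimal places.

E[N] = Σ n·P(N=n)
 = 0·7/24 + 1·1/12 + 2·1/3 + 3·1/8 + 4·1/6
 = 0 + 1/12 + 2/3 + 3/8 + 2/3
 = 43/24

1.792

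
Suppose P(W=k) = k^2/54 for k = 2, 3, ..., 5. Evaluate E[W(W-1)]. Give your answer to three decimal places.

13.963

E[W(W-1)] = Σ w(w-1)·P(W=w)
 = 2·2/27 + 6·1/6 + 12·8/27 + 20·25/54
 = 4/27 + 1 + 32/9 + 250/27
 = 377/27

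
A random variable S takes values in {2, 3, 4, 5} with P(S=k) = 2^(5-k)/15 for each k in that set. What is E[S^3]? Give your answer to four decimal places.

E[S^3] = Σ s^3·P(S=s)
 = 8·8/15 + 27·4/15 + 64·2/15 + 125·1/15
 = 64/15 + 36/5 + 128/15 + 25/3
 = 85/3

28.3333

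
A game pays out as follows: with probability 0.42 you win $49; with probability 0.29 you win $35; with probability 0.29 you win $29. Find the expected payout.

39.14

E[payout] = 49·0.42 + 35·0.29 + 29·0.29
 = 20.58 + 10.15 + 8.41
 = 39.14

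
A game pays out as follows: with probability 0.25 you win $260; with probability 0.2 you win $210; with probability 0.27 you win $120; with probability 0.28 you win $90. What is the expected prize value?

164.6

E[payout] = 260·0.25 + 210·0.2 + 120·0.27 + 90·0.28
 = 65 + 42 + 32.4 + 25.2
 = 164.6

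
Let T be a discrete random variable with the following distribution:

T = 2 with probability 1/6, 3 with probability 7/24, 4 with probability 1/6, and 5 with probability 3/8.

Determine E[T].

E[T] = Σ t·P(T=t)
 = 2·1/6 + 3·7/24 + 4·1/6 + 5·3/8
 = 1/3 + 7/8 + 2/3 + 15/8
 = 15/4

3.75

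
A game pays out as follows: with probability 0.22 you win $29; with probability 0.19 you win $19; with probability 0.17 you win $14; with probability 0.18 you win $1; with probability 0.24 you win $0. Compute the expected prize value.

E[payout] = 29·0.22 + 19·0.19 + 14·0.17 + 1·0.18 + 0·0.24
 = 6.38 + 3.61 + 2.38 + 0.18 + 0
 = 12.55

12.55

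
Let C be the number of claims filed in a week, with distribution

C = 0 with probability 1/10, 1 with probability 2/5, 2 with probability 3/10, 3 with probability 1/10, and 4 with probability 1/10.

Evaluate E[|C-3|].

E[|C-3|] = Σ |c-3|·P(C=c)
 = 3·1/10 + 2·2/5 + 1·3/10 + 0·1/10 + 1·1/10
 = 3/10 + 4/5 + 3/10 + 0 + 1/10
 = 3/2

1.5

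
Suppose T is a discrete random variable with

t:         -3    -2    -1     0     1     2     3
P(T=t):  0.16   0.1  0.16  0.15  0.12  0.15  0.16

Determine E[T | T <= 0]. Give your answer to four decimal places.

-1.4737

P(T <= 0) = 0.16 + 0.1 + 0.16 + 0.15 = 0.57.
E[T | T <= 0] = [(-3)·0.16 + (-2)·0.1 + (-1)·0.16 + 0·0.15] / 0.57
 = -0.84 / 0.57
 = -28/19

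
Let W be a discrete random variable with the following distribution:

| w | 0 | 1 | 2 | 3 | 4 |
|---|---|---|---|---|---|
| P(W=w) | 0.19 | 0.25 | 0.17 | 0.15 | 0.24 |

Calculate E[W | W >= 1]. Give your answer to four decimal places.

2.4691

P(W >= 1) = 0.25 + 0.17 + 0.15 + 0.24 = 0.81.
E[W | W >= 1] = [1·0.25 + 2·0.17 + 3·0.15 + 4·0.24] / 0.81
 = 2 / 0.81
 = 200/81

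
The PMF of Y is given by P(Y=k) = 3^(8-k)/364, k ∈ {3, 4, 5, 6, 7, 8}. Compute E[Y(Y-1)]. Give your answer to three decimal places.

E[Y(Y-1)] = Σ y(y-1)·P(Y=y)
 = 6·243/364 + 12·81/364 + 20·27/364 + 30·9/364 + 42·3/364 + 56·1/364
 = 729/182 + 243/91 + 135/91 + 135/182 + 9/26 + 2/13
 = 1711/182

9.401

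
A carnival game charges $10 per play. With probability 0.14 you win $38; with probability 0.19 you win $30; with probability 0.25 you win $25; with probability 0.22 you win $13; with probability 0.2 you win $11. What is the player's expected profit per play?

E[payout] = 38·0.14 + 30·0.19 + 25·0.25 + 13·0.22 + 11·0.2
 = 5.32 + 5.7 + 6.25 + 2.86 + 2.2
 = 22.33
Net = 22.33 - 10 = 12.33

12.33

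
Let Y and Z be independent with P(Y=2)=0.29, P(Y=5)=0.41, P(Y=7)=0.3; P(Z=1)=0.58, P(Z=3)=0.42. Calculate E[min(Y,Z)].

E[min(Y,Z)] = Σ_y Σ_z min(y,z) · P(Y=y)P(Z=z)
 = 1·0.1682 + 2·0.1218 + 1·0.2378 + 3·0.1722 + 1·0.174 + 3·0.126
 = 0.1682 + 0.2436 + 0.2378 + 0.5166 + 0.174 + 0.378
 = 1.7182

1.7182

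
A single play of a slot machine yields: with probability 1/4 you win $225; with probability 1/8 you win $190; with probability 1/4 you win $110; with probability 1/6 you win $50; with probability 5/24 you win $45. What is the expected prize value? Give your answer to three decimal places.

E[payout] = 225·1/4 + 190·1/8 + 110·1/4 + 50·1/6 + 45·5/24
 = 225/4 + 95/4 + 55/2 + 25/3 + 75/8
 = 3005/24

125.208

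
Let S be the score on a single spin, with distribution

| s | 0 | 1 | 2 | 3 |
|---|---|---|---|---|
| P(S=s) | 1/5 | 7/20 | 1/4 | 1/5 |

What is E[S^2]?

3.15

E[S^2] = Σ s^2·P(S=s)
 = 0·1/5 + 1·7/20 + 4·1/4 + 9·1/5
 = 0 + 7/20 + 1 + 9/5
 = 63/20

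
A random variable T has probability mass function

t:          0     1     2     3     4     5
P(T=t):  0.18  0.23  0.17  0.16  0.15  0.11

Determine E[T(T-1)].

E[T(T-1)] = Σ t(t-1)·P(T=t)
 = 0·0.18 + 0·0.23 + 2·0.17 + 6·0.16 + 12·0.15 + 20·0.11
 = 0 + 0 + 0.34 + 0.96 + 1.8 + 2.2
 = 5.3

5.3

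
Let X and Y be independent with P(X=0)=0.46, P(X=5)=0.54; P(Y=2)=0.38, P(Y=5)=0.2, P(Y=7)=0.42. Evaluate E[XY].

E[XY] = Σ_x Σ_y xy · P(X=x)P(Y=y)
 = 0·0.1748 + 0·0.092 + 0·0.1932 + 10·0.2052 + 25·0.108 + 35·0.2268
 = 0 + 0 + 0 + 2.052 + 2.7 + 7.938
 = 12.69

12.69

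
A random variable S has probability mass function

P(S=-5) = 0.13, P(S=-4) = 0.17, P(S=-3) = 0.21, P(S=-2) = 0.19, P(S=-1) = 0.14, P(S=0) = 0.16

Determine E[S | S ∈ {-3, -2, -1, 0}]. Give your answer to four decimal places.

P(S ∈ {-3, -2, -1, 0}) = 0.21 + 0.19 + 0.14 + 0.16 = 0.7.
E[S | S ∈ {-3, -2, -1, 0}] = [(-3)·0.21 + (-2)·0.19 + (-1)·0.14 + 0·0.16] / 0.7
 = -1.15 / 0.7
 = -23/14

-1.6429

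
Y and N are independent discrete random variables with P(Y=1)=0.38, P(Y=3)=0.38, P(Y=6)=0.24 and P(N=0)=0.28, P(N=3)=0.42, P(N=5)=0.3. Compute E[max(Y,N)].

E[max(Y,N)] = Σ_y Σ_n max(y,n) · P(Y=y)P(N=n)
 = 1·0.1064 + 3·0.1596 + 5·0.114 + 3·0.1064 + 3·0.1596 + 5·0.114 + 6·0.0672 + 6·0.1008 + 6·0.072
 = 0.1064 + 0.4788 + 0.57 + 0.3192 + 0.4788 + 0.57 + 0.4032 + 0.6048 + 0.432
 = 3.9632

3.9632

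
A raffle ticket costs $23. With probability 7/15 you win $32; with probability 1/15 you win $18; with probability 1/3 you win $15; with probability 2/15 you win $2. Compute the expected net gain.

E[payout] = 32·7/15 + 18·1/15 + 15·1/3 + 2·2/15
 = 224/15 + 6/5 + 5 + 4/15
 = 107/5
Net = 107/5 - 23 = -8/5

-1.6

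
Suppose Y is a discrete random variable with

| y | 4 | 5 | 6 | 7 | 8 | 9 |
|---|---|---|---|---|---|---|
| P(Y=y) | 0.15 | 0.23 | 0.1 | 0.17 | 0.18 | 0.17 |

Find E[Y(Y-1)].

38.86

E[Y(Y-1)] = Σ y(y-1)·P(Y=y)
 = 12·0.15 + 20·0.23 + 30·0.1 + 42·0.17 + 56·0.18 + 72·0.17
 = 1.8 + 4.6 + 3 + 7.14 + 10.08 + 12.24
 = 38.86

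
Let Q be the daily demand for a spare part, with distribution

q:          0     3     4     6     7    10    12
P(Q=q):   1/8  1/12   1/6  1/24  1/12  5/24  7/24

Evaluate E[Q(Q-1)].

64.5

E[Q(Q-1)] = Σ q(q-1)·P(Q=q)
 = 0·1/8 + 6·1/12 + 12·1/6 + 30·1/24 + 42·1/12 + 90·5/24 + 132·7/24
 = 0 + 1/2 + 2 + 5/4 + 7/2 + 75/4 + 77/2
 = 129/2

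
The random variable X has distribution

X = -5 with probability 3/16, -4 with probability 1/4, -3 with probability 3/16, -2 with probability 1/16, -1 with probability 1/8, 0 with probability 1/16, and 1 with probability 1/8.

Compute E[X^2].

10.875

E[X^2] = Σ x^2·P(X=x)
 = 25·3/16 + 16·1/4 + 9·3/16 + 4·1/16 + 1·1/8 + 0·1/16 + 1·1/8
 = 75/16 + 4 + 27/16 + 1/4 + 1/8 + 0 + 1/8
 = 87/8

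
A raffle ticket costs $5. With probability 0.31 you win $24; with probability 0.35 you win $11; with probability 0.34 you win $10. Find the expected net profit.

9.69

E[payout] = 24·0.31 + 11·0.35 + 10·0.34
 = 7.44 + 3.85 + 3.4
 = 14.69
Net = 14.69 - 5 = 9.69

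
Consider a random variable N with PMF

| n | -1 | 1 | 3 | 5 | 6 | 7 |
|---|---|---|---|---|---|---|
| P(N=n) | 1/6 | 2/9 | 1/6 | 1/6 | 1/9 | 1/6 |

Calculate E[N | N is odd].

P(N is odd) = 1/6 + 2/9 + 1/6 + 1/6 + 1/6 = 8/9.
E[N | N is odd] = [(-1)·1/6 + 1·2/9 + 3·1/6 + 5·1/6 + 7·1/6] / (8/9)
 = 23/9 / (8/9)
 = 23/8

2.875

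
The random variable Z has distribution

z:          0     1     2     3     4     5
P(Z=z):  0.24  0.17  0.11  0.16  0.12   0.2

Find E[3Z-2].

E[3Z-2] = Σ (3z-2)·P(Z=z)
 = (-2)·0.24 + 1·0.17 + 4·0.11 + 7·0.16 + 10·0.12 + 13·0.2
 = (-0.48) + 0.17 + 0.44 + 1.12 + 1.2 + 2.6
 = 5.05

5.05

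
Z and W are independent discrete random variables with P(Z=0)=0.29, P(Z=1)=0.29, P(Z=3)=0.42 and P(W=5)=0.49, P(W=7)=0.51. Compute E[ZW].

E[ZW] = Σ_z Σ_w zw · P(Z=z)P(W=w)
 = 0·0.1421 + 0·0.1479 + 5·0.1421 + 7·0.1479 + 15·0.2058 + 21·0.2142
 = 0 + 0 + 0.7105 + 1.0353 + 3.087 + 4.4982
 = 9.331

9.331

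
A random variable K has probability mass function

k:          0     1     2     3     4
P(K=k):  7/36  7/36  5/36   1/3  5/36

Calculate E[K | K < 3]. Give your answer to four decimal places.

0.8947

P(K < 3) = 7/36 + 7/36 + 5/36 = 19/36.
E[K | K < 3] = [0·7/36 + 1·7/36 + 2·5/36] / (19/36)
 = 17/36 / (19/36)
 = 17/19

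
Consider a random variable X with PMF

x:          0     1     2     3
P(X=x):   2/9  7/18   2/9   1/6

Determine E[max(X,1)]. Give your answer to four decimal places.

1.5556

E[max(X,1)] = Σ max(x,1)·P(X=x)
 = 1·2/9 + 1·7/18 + 2·2/9 + 3·1/6
 = 2/9 + 7/18 + 4/9 + 1/2
 = 14/9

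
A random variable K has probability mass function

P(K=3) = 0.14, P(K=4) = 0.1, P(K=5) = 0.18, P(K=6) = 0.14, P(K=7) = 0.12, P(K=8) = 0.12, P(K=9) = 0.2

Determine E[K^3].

E[K^3] = Σ k^3·P(K=k)
 = 27·0.14 + 64·0.1 + 125·0.18 + 216·0.14 + 343·0.12 + 512·0.12 + 729·0.2
 = 3.78 + 6.4 + 22.5 + 30.24 + 41.16 + 61.44 + 145.8
 = 311.32

311.32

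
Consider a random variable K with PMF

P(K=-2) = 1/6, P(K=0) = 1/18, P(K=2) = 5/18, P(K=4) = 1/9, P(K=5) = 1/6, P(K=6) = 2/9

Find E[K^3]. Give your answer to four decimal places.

E[K^3] = Σ k^3·P(K=k)
 = (-8)·1/6 + 0·1/18 + 8·5/18 + 64·1/9 + 125·1/6 + 216·2/9
 = (-4/3) + 0 + 20/9 + 64/9 + 125/6 + 48
 = 461/6

76.8333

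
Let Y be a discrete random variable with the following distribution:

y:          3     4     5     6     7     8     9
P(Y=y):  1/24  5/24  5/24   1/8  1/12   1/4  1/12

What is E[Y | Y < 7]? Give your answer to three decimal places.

P(Y < 7) = 1/24 + 5/24 + 5/24 + 1/8 = 7/12.
E[Y | Y < 7] = [3·1/24 + 4·5/24 + 5·5/24 + 6·1/8] / (7/12)
 = 11/4 / (7/12)
 = 33/7

4.714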